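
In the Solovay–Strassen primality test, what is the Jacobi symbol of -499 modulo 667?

-1

Reduce the numerator: -499 ≡ 168 (mod 667), so (-499/667) = (168/667).
Factor out 2: 168 = 2^3·21. Since 667 ≡ 3 (mod 8), (2/667) = -1, and (2/667)^3 = -1. Now have -(21/667).
21 ≡ 1 (mod 4), so quadratic reciprocity gives (21/667) = (667/21). Reduce: 667 ≡ 16 (mod 21). Now have -(16/21).
Factor out 2: 16 = 2^4. Since 21 ≡ 5 (mod 8), (2/21) = -1, and (2/21)^4 = +1. Now have -(1/21).
(1/21) = 1. Collecting the sign factors: -1.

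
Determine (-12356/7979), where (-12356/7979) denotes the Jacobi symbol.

Reduce the numerator: -12356 ≡ 3602 (mod 7979), so (-12356/7979) = (3602/7979).
Factor out 2: 3602 = 2·1801. Since 7979 ≡ 3 (mod 8), (2/7979) = -1. Now have -(1801/7979).
1801 ≡ 1 (mod 4), so quadratic reciprocity gives (1801/7979) = (7979/1801). Reduce: 7979 ≡ 775 (mod 1801). Now have -(775/1801).
1801 ≡ 1 (mod 4), so quadratic reciprocity gives (775/1801) = (1801/775). Reduce: 1801 ≡ 251 (mod 775). Now have -(251/775).
Both 251 ≡ 3 and 775 ≡ 3 (mod 4), so reciprocity gives (251/775) = -(775/251). Reduce: 775 ≡ 22 (mod 251). Now have (22/251).
Factor out 2: 22 = 2·11. Since 251 ≡ 3 (mod 8), (2/251) = -1. Now have -(11/251).
Both 11 ≡ 3 and 251 ≡ 3 (mod 4), so reciprocity gives (11/251) = -(251/11). Reduce: 251 ≡ 9 (mod 11). Now have (9/11).
9 ≡ 1 (mod 4), so quadratic reciprocity gives (9/11) = (11/9). Reduce: 11 ≡ 2 (mod 9). Now have (2/9).
Factor out 2: 2 = 2. Since 9 ≡ 1 (mod 8), (2/9) = +1. Now have (1/9).
(1/9) = 1. Collecting the sign factors: 1.

1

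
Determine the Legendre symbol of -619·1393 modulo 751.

By multiplicativity, (-619·1393 / 751) = (-619 / 751)·(1393 / 751).
First factor (-619 / 751):
Reduce the numerator: -619 ≡ 132 (mod 751), so (-619 / 751) = (132 / 751).
Factor out 2: 132 = 2^2·33. Since 751 ≡ 7 (mod 8), (2 / 751) = +1, and (2 / 751)^2 = +1. Now have (33 / 751).
33 ≡ 1 (mod 4), so quadratic reciprocity gives (33 / 751) = (751 / 33). Reduce: 751 ≡ 25 (mod 33). Now have (25 / 33).
25 ≡ 1 (mod 4), so quadratic reciprocity gives (25 / 33) = (33 / 25). Reduce: 33 ≡ 8 (mod 25). Now have (8 / 25).
Factor out 2: 8 = 2^3. Since 25 ≡ 1 (mod 8), (2 / 25) = +1, and (2 / 25)^3 = +1. Now have (1 / 25).
(1 / 25) = 1. Collecting the sign factors: 1.
Second factor (1393 / 751):
Reduce the numerator: 1393 ≡ 642 (mod 751), so (1393 / 751) = (642 / 751).
Factor out 2: 642 = 2·321. Since 751 ≡ 7 (mod 8), (2 / 751) = +1. Now have (321 / 751).
321 ≡ 1 (mod 4), so quadratic reciprocity gives (321 / 751) = (751 / 321). Reduce: 751 ≡ 109 (mod 321). Now have (109 / 321).
109 ≡ 1 (mod 4), so quadratic reciprocity gives (109 / 321) = (321 / 109). Reduce: 321 ≡ 103 (mod 109). Now have (103 / 109).
109 ≡ 1 (mod 4), so quadratic reciprocity gives (103 / 109) = (109 / 103). Reduce: 109 ≡ 6 (mod 103). Now have (6 / 103).
Factor out 2: 6 = 2·3. Since 103 ≡ 7 (mod 8), (2 / 103) = +1. Now have (3 / 103).
Both 3 ≡ 3 and 103 ≡ 3 (mod 4), so reciprocity gives (3 / 103) = -(103 / 3). Reduce: 103 ≡ 1 (mod 3). Now have -(1 / 3).
(1 / 3) = 1. Collecting the sign factors: -1.
Product: (1)·(-1) = -1.

-1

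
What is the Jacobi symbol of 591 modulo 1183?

-1

Both 591 ≡ 3 and 1183 ≡ 3 (mod 4), so reciprocity gives (591/1183) = -(1183/591). Reduce: 1183 ≡ 1 (mod 591). Now have -(1/591).
(1/591) = 1. Collecting the sign factors: -1.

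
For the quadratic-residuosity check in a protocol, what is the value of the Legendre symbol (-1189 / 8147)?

-1

Reduce the numerator: -1189 ≡ 6958 (mod 8147), so (-1189 / 8147) = (6958 / 8147).
Factor out 2: 6958 = 2·3479. Since 8147 ≡ 3 (mod 8), (2 / 8147) = -1. Now have -(3479 / 8147).
Both 3479 ≡ 3 and 8147 ≡ 3 (mod 4), so reciprocity gives (3479 / 8147) = -(8147 / 3479). Reduce: 8147 ≡ 1189 (mod 3479). Now have (1189 / 3479).
1189 ≡ 1 (mod 4), so quadratic reciprocity gives (1189 / 3479) = (3479 / 1189). Reduce: 3479 ≡ 1101 (mod 1189). Now have (1101 / 1189).
1101 ≡ 1 (mod 4), so quadratic reciprocity gives (1101 / 1189) = (1189 / 1101). Reduce: 1189 ≡ 88 (mod 1101). Now have (88 / 1101).
Factor out 2: 88 = 2^3·11. Since 1101 ≡ 5 (mod 8), (2 / 1101) = -1, and (2 / 1101)^3 = -1. Now have -(11 / 1101).
1101 ≡ 1 (mod 4), so quadratic reciprocity gives (11 / 1101) = (1101 / 11). Reduce: 1101 ≡ 1 (mod 11). Now have -(1 / 11).
(1 / 11) = 1. Collecting the sign factors: -1.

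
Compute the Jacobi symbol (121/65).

Reduce the numerator: 121 ≡ 56 (mod 65), so (121/65) = (56/65).
Factor out 2: 56 = 2^3·7. Since 65 ≡ 1 (mod 8), (2/65) = +1, and (2/65)^3 = +1. Now have (7/65).
65 ≡ 1 (mod 4), so quadratic reciprocity gives (7/65) = (65/7). Reduce: 65 ≡ 2 (mod 7). Now have (2/7).
Factor out 2: 2 = 2. Since 7 ≡ 7 (mod 8), (2/7) = +1. Now have (1/7).
(1/7) = 1. Collecting the sign factors: 1.

1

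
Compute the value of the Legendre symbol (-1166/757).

(-1166/757)
  = (348/757)    [-1166 ≡ 348 mod 757]
  = (87/757)    [757 ≡ 5 mod 8 ⇒ (2/757)^2 = +1]
  = (757/87)    [QR: 757 ≡ 1 mod 4, sign kept]
  = (61/87)    [757 ≡ 61 mod 87]
  = (87/61)    [QR: 61 ≡ 1 mod 4, sign kept]
  = (26/61)    [87 ≡ 26 mod 61]
  = -(13/61)    [61 ≡ 5 mod 8 ⇒ (2/61) = -1]
  = -(61/13)    [QR: 13 ≡ 1 mod 4, sign kept]
  = -(9/13)    [61 ≡ 9 mod 13]
  = -(13/9)    [QR: 9 ≡ 1 mod 4, sign kept]
  = -(4/9)    [13 ≡ 4 mod 9]
  = -(1/9)    [9 ≡ 1 mod 8 ⇒ (2/9)^2 = +1]
  = -1    [(1/9) = 1]

-1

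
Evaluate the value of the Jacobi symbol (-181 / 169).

Pull out -1: (-181 / 169) = (-1 / 169)·(181 / 169). Since 169 ≡ 1 (mod 4), (-1 / 169) = +1. Now have (181 / 169).
Reduce the numerator: 181 ≡ 12 (mod 169), so (181 / 169) = (12 / 169).
Factor out 2: 12 = 2^2·3. Since 169 ≡ 1 (mod 8), (2 / 169) = +1, and (2 / 169)^2 = +1. Now have (3 / 169).
169 ≡ 1 (mod 4), so quadratic reciprocity gives (3 / 169) = (169 / 3). Reduce: 169 ≡ 1 (mod 3). Now have (1 / 3).
(1 / 3) = 1. Collecting the sign factors: 1.

1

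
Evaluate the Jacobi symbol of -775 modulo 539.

-1

(-775/539)
  = (303/539)    [-775 ≡ 303 mod 539]
  = -(539/303)    [QR: both ≡ 3 mod 4, sign flips]
  = -(236/303)    [539 ≡ 236 mod 303]
  = -(59/303)    [303 ≡ 7 mod 8 ⇒ (2/303)^2 = +1]
  = (303/59)    [QR: both ≡ 3 mod 4, sign flips]
  = (8/59)    [303 ≡ 8 mod 59]
  = -(1/59)    [59 ≡ 3 mod 8 ⇒ (2/59)^3 = -1]
  = -1    [(1/59) = 1]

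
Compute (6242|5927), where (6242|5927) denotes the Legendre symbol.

-1

(6242|5927)
  = (315|5927)    [6242 ≡ 315 mod 5927]
  = -(5927|315)    [QR: both ≡ 3 mod 4, sign flips]
  = -(257|315)    [5927 ≡ 257 mod 315]
  = -(315|257)    [QR: 257 ≡ 1 mod 4, sign kept]
  = -(58|257)    [315 ≡ 58 mod 257]
  = -(29|257)    [257 ≡ 1 mod 8 ⇒ (2|257) = +1]
  = -(257|29)    [QR: 29 ≡ 1 mod 4, sign kept]
  = -(25|29)    [257 ≡ 25 mod 29]
  = -(29|25)    [QR: 25 ≡ 1 mod 4, sign kept]
  = -(4|25)    [29 ≡ 4 mod 25]
  = -(1|25)    [25 ≡ 1 mod 8 ⇒ (2|25)^2 = +1]
  = -1    [(1|25) = 1]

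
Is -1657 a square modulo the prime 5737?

(-1657/5737)
  = (1657/5737)    [5737 ≡ 1 mod 4 ⇒ (-1/5737) = +1]
  = (5737/1657)    [QR: 1657 ≡ 1 mod 4, sign kept]
  = (766/1657)    [5737 ≡ 766 mod 1657]
  = (383/1657)    [1657 ≡ 1 mod 8 ⇒ (2/1657) = +1]
  = (1657/383)    [QR: 1657 ≡ 1 mod 4, sign kept]
  = (125/383)    [1657 ≡ 125 mod 383]
  = (383/125)    [QR: 125 ≡ 1 mod 4, sign kept]
  = (8/125)    [383 ≡ 8 mod 125]
  = -(1/125)    [125 ≡ 5 mod 8 ⇒ (2/125)^3 = -1]
  = -1    [(1/125) = 1]
The Legendre symbol is -1, so x^2 ≡ -1657 (mod 5737) has no solution.

no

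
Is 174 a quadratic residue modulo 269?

no

(174|269)
  = -(87|269)    [269 ≡ 5 mod 8 ⇒ (2|269) = -1]
  = -(269|87)    [QR: 269 ≡ 1 mod 4, sign kept]
  = -(8|87)    [269 ≡ 8 mod 87]
  = -(1|87)    [87 ≡ 7 mod 8 ⇒ (2|87)^3 = +1]
  = -1    [(1|87) = 1]
The Legendre symbol is -1, so x^2 ≡ 174 (mod 269) has no solution.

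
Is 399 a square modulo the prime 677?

no

(399|677)
  = (677|399)    [QR: 677 ≡ 1 mod 4, sign kept]
  = (278|399)    [677 ≡ 278 mod 399]
  = (139|399)    [399 ≡ 7 mod 8 ⇒ (2|399) = +1]
  = -(399|139)    [QR: both ≡ 3 mod 4, sign flips]
  = -(121|139)    [399 ≡ 121 mod 139]
  = -(139|121)    [QR: 121 ≡ 1 mod 4, sign kept]
  = -(18|121)    [139 ≡ 18 mod 121]
  = -(9|121)    [121 ≡ 1 mod 8 ⇒ (2|121) = +1]
  = -(121|9)    [QR: 9 ≡ 1 mod 4, sign kept]
  = -(4|9)    [121 ≡ 4 mod 9]
  = -(1|9)    [9 ≡ 1 mod 8 ⇒ (2|9)^2 = +1]
  = -1    [(1|9) = 1]
The Legendre symbol is -1, so x^2 ≡ 399 (mod 677) has no solution.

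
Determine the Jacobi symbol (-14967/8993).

-1

Reduce the numerator: -14967 ≡ 3019 (mod 8993), so (-14967/8993) = (3019/8993).
8993 ≡ 1 (mod 4), so quadratic reciprocity gives (3019/8993) = (8993/3019). Reduce: 8993 ≡ 2955 (mod 3019). Now have (2955/3019).
Both 2955 ≡ 3 and 3019 ≡ 3 (mod 4), so reciprocity gives (2955/3019) = -(3019/2955). Reduce: 3019 ≡ 64 (mod 2955). Now have -(64/2955).
Factor out 2: 64 = 2^6. Since 2955 ≡ 3 (mod 8), (2/2955) = -1, and (2/2955)^6 = +1. Now have -(1/2955).
(1/2955) = 1. Collecting the sign factors: -1.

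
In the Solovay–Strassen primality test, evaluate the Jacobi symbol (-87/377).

Reduce the numerator: -87 ≡ 290 (mod 377), so (-87/377) = (290/377).
Factor out 2: 290 = 2·145. Since 377 ≡ 1 (mod 8), (2/377) = +1. Now have (145/377).
145 ≡ 1 (mod 4), so quadratic reciprocity gives (145/377) = (377/145). Reduce: 377 ≡ 87 (mod 145). Now have (87/145).
145 ≡ 1 (mod 4), so quadratic reciprocity gives (87/145) = (145/87). Reduce: 145 ≡ 58 (mod 87). Now have (58/87).
Factor out 2: 58 = 2·29. Since 87 ≡ 7 (mod 8), (2/87) = +1. Now have (29/87).
29 ≡ 1 (mod 4), so quadratic reciprocity gives (29/87) = (87/29). Reduce: 87 ≡ 0 (mod 29). Now have (0/29).
The numerator is now 0 with denominator 29 > 1: the symbol is 0.

0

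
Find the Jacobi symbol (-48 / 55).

(-48 / 55)
  = (7 / 55)    [-48 ≡ 7 mod 55]
  = -(55 / 7)    [QR: both ≡ 3 mod 4, sign flips]
  = -(6 / 7)    [55 ≡ 6 mod 7]
  = -(3 / 7)    [7 ≡ 7 mod 8 ⇒ (2 / 7) = +1]
  = (7 / 3)    [QR: both ≡ 3 mod 4, sign flips]
  = (1 / 3)    [7 ≡ 1 mod 3]
  = 1    [(1 / 3) = 1]

1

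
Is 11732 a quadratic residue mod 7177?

no

(11732/7177)
  = (4555/7177)    [11732 ≡ 4555 mod 7177]
  = (7177/4555)    [QR: 7177 ≡ 1 mod 4, sign kept]
  = (2622/4555)    [7177 ≡ 2622 mod 4555]
  = -(1311/4555)    [4555 ≡ 3 mod 8 ⇒ (2/4555) = -1]
  = (4555/1311)    [QR: both ≡ 3 mod 4, sign flips]
  = (622/1311)    [4555 ≡ 622 mod 1311]
  = (311/1311)    [1311 ≡ 7 mod 8 ⇒ (2/1311) = +1]
  = -(1311/311)    [QR: both ≡ 3 mod 4, sign flips]
  = -(67/311)    [1311 ≡ 67 mod 311]
  = (311/67)    [QR: both ≡ 3 mod 4, sign flips]
  = (43/67)    [311 ≡ 43 mod 67]
  = -(67/43)    [QR: both ≡ 3 mod 4, sign flips]
  = -(24/43)    [67 ≡ 24 mod 43]
  = (3/43)    [43 ≡ 3 mod 8 ⇒ (2/43)^3 = -1]
  = -(43/3)    [QR: both ≡ 3 mod 4, sign flips]
  = -(1/3)    [43 ≡ 1 mod 3]
  = -1    [(1/3) = 1]
(11732/7177) = -1, and 7177 is prime, so 11732 is not a quadratic residue mod 7177.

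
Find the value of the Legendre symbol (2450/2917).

-1

Factor out 2: 2450 = 2·1225. Since 2917 ≡ 5 (mod 8), (2/2917) = -1. Now have -(1225/2917).
1225 ≡ 1 (mod 4), so quadratic reciprocity gives (1225/2917) = (2917/1225). Reduce: 2917 ≡ 467 (mod 1225). Now have -(467/1225).
1225 ≡ 1 (mod 4), so quadratic reciprocity gives (467/1225) = (1225/467). Reduce: 1225 ≡ 291 (mod 467). Now have -(291/467).
Both 291 ≡ 3 and 467 ≡ 3 (mod 4), so reciprocity gives (291/467) = -(467/291). Reduce: 467 ≡ 176 (mod 291). Now have (176/291).
Factor out 2: 176 = 2^4·11. Since 291 ≡ 3 (mod 8), (2/291) = -1, and (2/291)^4 = +1. Now have (11/291).
Both 11 ≡ 3 and 291 ≡ 3 (mod 4), so reciprocity gives (11/291) = -(291/11). Reduce: 291 ≡ 5 (mod 11). Now have -(5/11).
5 ≡ 1 (mod 4), so quadratic reciprocity gives (5/11) = (11/5). Reduce: 11 ≡ 1 (mod 5). Now have -(1/5).
(1/5) = 1. Collecting the sign factors: -1.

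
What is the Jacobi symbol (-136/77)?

(-136/77)
  = (136/77)    [77 ≡ 1 mod 4 ⇒ (-1/77) = +1]
  = (59/77)    [136 ≡ 59 mod 77]
  = (77/59)    [QR: 77 ≡ 1 mod 4, sign kept]
  = (18/59)    [77 ≡ 18 mod 59]
  = -(9/59)    [59 ≡ 3 mod 8 ⇒ (2/59) = -1]
  = -(59/9)    [QR: 9 ≡ 1 mod 4, sign kept]
  = -(5/9)    [59 ≡ 5 mod 9]
  = -(9/5)    [QR: 5 ≡ 1 mod 4, sign kept]
  = -(4/5)    [9 ≡ 4 mod 5]
  = -(1/5)    [5 ≡ 5 mod 8 ⇒ (2/5)^2 = +1]
  = -1    [(1/5) = 1]

-1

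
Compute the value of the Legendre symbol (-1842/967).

Pull out -1: (-1842/967) = (-1/967)·(1842/967). Since 967 ≡ 3 (mod 4), (-1/967) = -1. Now have -(1842/967).
Reduce the numerator: 1842 ≡ 875 (mod 967), so (1842/967) = (875/967).
Both 875 ≡ 3 and 967 ≡ 3 (mod 4), so reciprocity gives (875/967) = -(967/875). Reduce: 967 ≡ 92 (mod 875). Now have (92/875).
Factor out 2: 92 = 2^2·23. Since 875 ≡ 3 (mod 8), (2/875) = -1, and (2/875)^2 = +1. Now have (23/875).
Both 23 ≡ 3 and 875 ≡ 3 (mod 4), so reciprocity gives (23/875) = -(875/23). Reduce: 875 ≡ 1 (mod 23). Now have -(1/23).
(1/23) = 1. Collecting the sign factors: -1.

-1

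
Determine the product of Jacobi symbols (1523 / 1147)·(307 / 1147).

-1

By multiplicativity, (1523·307 / 1147) = (1523 / 1147)·(307 / 1147).
First factor (1523 / 1147):
Reduce the numerator: 1523 ≡ 376 (mod 1147), so (1523 / 1147) = (376 / 1147).
Factor out 2: 376 = 2^3·47. Since 1147 ≡ 3 (mod 8), (2 / 1147) = -1, and (2 / 1147)^3 = -1. Now have -(47 / 1147).
Both 47 ≡ 3 and 1147 ≡ 3 (mod 4), so reciprocity gives (47 / 1147) = -(1147 / 47). Reduce: 1147 ≡ 19 (mod 47). Now have (19 / 47).
Both 19 ≡ 3 and 47 ≡ 3 (mod 4), so reciprocity gives (19 / 47) = -(47 / 19). Reduce: 47 ≡ 9 (mod 19). Now have -(9 / 19).
9 ≡ 1 (mod 4), so quadratic reciprocity gives (9 / 19) = (19 / 9). Reduce: 19 ≡ 1 (mod 9). Now have -(1 / 9).
(1 / 9) = 1. Collecting the sign factors: -1.
Second factor (307 / 1147):
Both 307 ≡ 3 and 1147 ≡ 3 (mod 4), so reciprocity gives (307 / 1147) = -(1147 / 307). Reduce: 1147 ≡ 226 (mod 307). Now have -(226 / 307).
Factor out 2: 226 = 2·113. Since 307 ≡ 3 (mod 8), (2 / 307) = -1. Now have (113 / 307).
113 ≡ 1 (mod 4), so quadratic reciprocity gives (113 / 307) = (307 / 113). Reduce: 307 ≡ 81 (mod 113). Now have (81 / 113).
81 ≡ 1 (mod 4), so quadratic reciprocity gives (81 / 113) = (113 / 81). Reduce: 113 ≡ 32 (mod 81). Now have (32 / 81).
Factor out 2: 32 = 2^5. Since 81 ≡ 1 (mod 8), (2 / 81) = +1, and (2 / 81)^5 = +1. Now have (1 / 81).
(1 / 81) = 1. Collecting the sign factors: 1.
Product: (-1)·(1) = -1.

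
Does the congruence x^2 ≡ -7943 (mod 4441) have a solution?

no

Reduce the numerator: -7943 ≡ 939 (mod 4441), so (-7943|4441) = (939|4441).
4441 ≡ 1 (mod 4), so quadratic reciprocity gives (939|4441) = (4441|939). Reduce: 4441 ≡ 685 (mod 939). Now have (685|939).
685 ≡ 1 (mod 4), so quadratic reciprocity gives (685|939) = (939|685). Reduce: 939 ≡ 254 (mod 685). Now have (254|685).
Factor out 2: 254 = 2·127. Since 685 ≡ 5 (mod 8), (2|685) = -1. Now have -(127|685).
685 ≡ 1 (mod 4), so quadratic reciprocity gives (127|685) = (685|127). Reduce: 685 ≡ 50 (mod 127). Now have -(50|127).
Factor out 2: 50 = 2·25. Since 127 ≡ 7 (mod 8), (2|127) = +1. Now have -(25|127).
25 ≡ 1 (mod 4), so quadratic reciprocity gives (25|127) = (127|25). Reduce: 127 ≡ 2 (mod 25). Now have -(2|25).
Factor out 2: 2 = 2. Since 25 ≡ 1 (mod 8), (2|25) = +1. Now have -(1|25).
(1|25) = 1. Collecting the sign factors: -1.
The Legendre symbol is -1, so x^2 ≡ -7943 (mod 4441) has no solution.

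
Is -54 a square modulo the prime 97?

yes

Pull out -1: (-54|97) = (-1|97)·(54|97). Since 97 ≡ 1 (mod 4), (-1|97) = +1. Now have (54|97).
Factor out 2: 54 = 2·27. Since 97 ≡ 1 (mod 8), (2|97) = +1. Now have (27|97).
97 ≡ 1 (mod 4), so quadratic reciprocity gives (27|97) = (97|27). Reduce: 97 ≡ 16 (mod 27). Now have (16|27).
Factor out 2: 16 = 2^4. Since 27 ≡ 3 (mod 8), (2|27) = -1, and (2|27)^4 = +1. Now have (1|27).
(1|27) = 1. Collecting the sign factors: 1.
(-54|97) = 1, and 97 is prime, so -54 is a quadratic residue mod 97.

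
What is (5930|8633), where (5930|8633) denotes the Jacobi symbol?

(5930|8633)
  = (2965|8633)    [8633 ≡ 1 mod 8 ⇒ (2|8633) = +1]
  = (8633|2965)    [QR: 2965 ≡ 1 mod 4, sign kept]
  = (2703|2965)    [8633 ≡ 2703 mod 2965]
  = (2965|2703)    [QR: 2965 ≡ 1 mod 4, sign kept]
  = (262|2703)    [2965 ≡ 262 mod 2703]
  = (131|2703)    [2703 ≡ 7 mod 8 ⇒ (2|2703) = +1]
  = -(2703|131)    [QR: both ≡ 3 mod 4, sign flips]
  = -(83|131)    [2703 ≡ 83 mod 131]
  = (131|83)    [QR: both ≡ 3 mod 4, sign flips]
  = (48|83)    [131 ≡ 48 mod 83]
  = (3|83)    [83 ≡ 3 mod 8 ⇒ (2|83)^4 = +1]
  = -(83|3)    [QR: both ≡ 3 mod 4, sign flips]
  = -(2|3)    [83 ≡ 2 mod 3]
  = (1|3)    [3 ≡ 3 mod 8 ⇒ (2|3) = -1]
  = 1    [(1|3) = 1]

1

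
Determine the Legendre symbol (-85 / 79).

(-85 / 79)
  = (73 / 79)    [-85 ≡ 73 mod 79]
  = (79 / 73)    [QR: 73 ≡ 1 mod 4, sign kept]
  = (6 / 73)    [79 ≡ 6 mod 73]
  = (3 / 73)    [73 ≡ 1 mod 8 ⇒ (2 / 73) = +1]
  = (73 / 3)    [QR: 73 ≡ 1 mod 4, sign kept]
  = (1 / 3)    [73 ≡ 1 mod 3]
  = 1    [(1 / 3) = 1]

1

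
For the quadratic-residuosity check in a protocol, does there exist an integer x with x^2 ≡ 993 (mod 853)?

yes

Reduce the numerator: 993 ≡ 140 (mod 853), so (993/853) = (140/853).
Factor out 2: 140 = 2^2·35. Since 853 ≡ 5 (mod 8), (2/853) = -1, and (2/853)^2 = +1. Now have (35/853).
853 ≡ 1 (mod 4), so quadratic reciprocity gives (35/853) = (853/35). Reduce: 853 ≡ 13 (mod 35). Now have (13/35).
13 ≡ 1 (mod 4), so quadratic reciprocity gives (13/35) = (35/13). Reduce: 35 ≡ 9 (mod 13). Now have (9/13).
9 ≡ 1 (mod 4), so quadratic reciprocity gives (9/13) = (13/9). Reduce: 13 ≡ 4 (mod 9). Now have (4/9).
Factor out 2: 4 = 2^2. Since 9 ≡ 1 (mod 8), (2/9) = +1, and (2/9)^2 = +1. Now have (1/9).
(1/9) = 1. Collecting the sign factors: 1.
(993/853) = 1, and 853 is prime, so 993 is a quadratic residue mod 853.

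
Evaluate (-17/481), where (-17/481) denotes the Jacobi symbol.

Pull out -1: (-17/481) = (-1/481)·(17/481). Since 481 ≡ 1 (mod 4), (-1/481) = +1. Now have (17/481).
17 ≡ 1 (mod 4), so quadratic reciprocity gives (17/481) = (481/17). Reduce: 481 ≡ 5 (mod 17). Now have (5/17).
5 ≡ 1 (mod 4), so quadratic reciprocity gives (5/17) = (17/5). Reduce: 17 ≡ 2 (mod 5). Now have (2/5).
Factor out 2: 2 = 2. Since 5 ≡ 5 (mod 8), (2/5) = -1. Now have -(1/5).
(1/5) = 1. Collecting the sign factors: -1.

-1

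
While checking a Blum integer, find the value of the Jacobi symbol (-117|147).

(-117|147)
  = (30|147)    [-117 ≡ 30 mod 147]
  = -(15|147)    [147 ≡ 3 mod 8 ⇒ (2|147) = -1]
  = (147|15)    [QR: both ≡ 3 mod 4, sign flips]
  = (12|15)    [147 ≡ 12 mod 15]
  = (3|15)    [15 ≡ 7 mod 8 ⇒ (2|15)^2 = +1]
  = -(15|3)    [QR: both ≡ 3 mod 4, sign flips]
  = -(0|3)    [15 ≡ 0 mod 3]
  = 0    [numerator 0, gcd > 1]

0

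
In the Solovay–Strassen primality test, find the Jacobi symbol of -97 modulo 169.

(-97|169)
  = (97|169)    [169 ≡ 1 mod 4 ⇒ (-1|169) = +1]
  = (169|97)    [QR: 97 ≡ 1 mod 4, sign kept]
  = (72|97)    [169 ≡ 72 mod 97]
  = (9|97)    [97 ≡ 1 mod 8 ⇒ (2|97)^3 = +1]
  = (97|9)    [QR: 9 ≡ 1 mod 4, sign kept]
  = (7|9)    [97 ≡ 7 mod 9]
  = (9|7)    [QR: 9 ≡ 1 mod 4, sign kept]
  = (2|7)    [9 ≡ 2 mod 7]
  = (1|7)    [7 ≡ 7 mod 8 ⇒ (2|7) = +1]
  = 1    [(1|7) = 1]

1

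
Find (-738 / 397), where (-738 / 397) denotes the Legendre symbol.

1

(-738 / 397)
  = (56 / 397)    [-738 ≡ 56 mod 397]
  = -(7 / 397)    [397 ≡ 5 mod 8 ⇒ (2 / 397)^3 = -1]
  = -(397 / 7)    [QR: 397 ≡ 1 mod 4, sign kept]
  = -(5 / 7)    [397 ≡ 5 mod 7]
  = -(7 / 5)    [QR: 5 ≡ 1 mod 4, sign kept]
  = -(2 / 5)    [7 ≡ 2 mod 5]
  = (1 / 5)    [5 ≡ 5 mod 8 ⇒ (2 / 5) = -1]
  = 1    [(1 / 5) = 1]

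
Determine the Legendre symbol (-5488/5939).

-1

(-5488/5939)
  = (451/5939)    [-5488 ≡ 451 mod 5939]
  = -(5939/451)    [QR: both ≡ 3 mod 4, sign flips]
  = -(76/451)    [5939 ≡ 76 mod 451]
  = -(19/451)    [451 ≡ 3 mod 8 ⇒ (2/451)^2 = +1]
  = (451/19)    [QR: both ≡ 3 mod 4, sign flips]
  = (14/19)    [451 ≡ 14 mod 19]
  = -(7/19)    [19 ≡ 3 mod 8 ⇒ (2/19) = -1]
  = (19/7)    [QR: both ≡ 3 mod 4, sign flips]
  = (5/7)    [19 ≡ 5 mod 7]
  = (7/5)    [QR: 5 ≡ 1 mod 4, sign kept]
  = (2/5)    [7 ≡ 2 mod 5]
  = -(1/5)    [5 ≡ 5 mod 8 ⇒ (2/5) = -1]
  = -1    [(1/5) = 1]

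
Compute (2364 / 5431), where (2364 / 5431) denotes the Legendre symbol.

Factor out 2: 2364 = 2^2·591. Since 5431 ≡ 7 (mod 8), (2 / 5431) = +1, and (2 / 5431)^2 = +1. Now have (591 / 5431).
Both 591 ≡ 3 and 5431 ≡ 3 (mod 4), so reciprocity gives (591 / 5431) = -(5431 / 591). Reduce: 5431 ≡ 112 (mod 591). Now have -(112 / 591).
Factor out 2: 112 = 2^4·7. Since 591 ≡ 7 (mod 8), (2 / 591) = +1, and (2 / 591)^4 = +1. Now have -(7 / 591).
Both 7 ≡ 3 and 591 ≡ 3 (mod 4), so reciprocity gives (7 / 591) = -(591 / 7). Reduce: 591 ≡ 3 (mod 7). Now have (3 / 7).
Both 3 ≡ 3 and 7 ≡ 3 (mod 4), so reciprocity gives (3 / 7) = -(7 / 3). Reduce: 7 ≡ 1 (mod 3). Now have -(1 / 3).
(1 / 3) = 1. Collecting the sign factors: -1.

-1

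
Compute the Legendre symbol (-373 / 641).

Reduce the numerator: -373 ≡ 268 (mod 641), so (-373 / 641) = (268 / 641).
Factor out 2: 268 = 2^2·67. Since 641 ≡ 1 (mod 8), (2 / 641) = +1, and (2 / 641)^2 = +1. Now have (67 / 641).
641 ≡ 1 (mod 4), so quadratic reciprocity gives (67 / 641) = (641 / 67). Reduce: 641 ≡ 38 (mod 67). Now have (38 / 67).
Factor out 2: 38 = 2·19. Since 67 ≡ 3 (mod 8), (2 / 67) = -1. Now have -(19 / 67).
Both 19 ≡ 3 and 67 ≡ 3 (mod 4), so reciprocity gives (19 / 67) = -(67 / 19). Reduce: 67 ≡ 10 (mod 19). Now have (10 / 19).
Factor out 2: 10 = 2·5. Since 19 ≡ 3 (mod 8), (2 / 19) = -1. Now have -(5 / 19).
5 ≡ 1 (mod 4), so quadratic reciprocity gives (5 / 19) = (19 / 5). Reduce: 19 ≡ 4 (mod 5). Now have -(4 / 5).
Factor out 2: 4 = 2^2. Since 5 ≡ 5 (mod 8), (2 / 5) = -1, and (2 / 5)^2 = +1. Now have -(1 / 5).
(1 / 5) = 1. Collecting the sign factors: -1.

-1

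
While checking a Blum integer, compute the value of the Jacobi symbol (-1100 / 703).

-1

(-1100 / 703)
  = -(1100 / 703)    [703 ≡ 3 mod 4 ⇒ (-1 / 703) = -1]
  = -(397 / 703)    [1100 ≡ 397 mod 703]
  = -(703 / 397)    [QR: 397 ≡ 1 mod 4, sign kept]
  = -(306 / 397)    [703 ≡ 306 mod 397]
  = (153 / 397)    [397 ≡ 5 mod 8 ⇒ (2 / 397) = -1]
  = (397 / 153)    [QR: 153 ≡ 1 mod 4, sign kept]
  = (91 / 153)    [397 ≡ 91 mod 153]
  = (153 / 91)    [QR: 153 ≡ 1 mod 4, sign kept]
  = (62 / 91)    [153 ≡ 62 mod 91]
  = -(31 / 91)    [91 ≡ 3 mod 8 ⇒ (2 / 91) = -1]
  = (91 / 31)    [QR: both ≡ 3 mod 4, sign flips]
  = (29 / 31)    [91 ≡ 29 mod 31]
  = (31 / 29)    [QR: 29 ≡ 1 mod 4, sign kept]
  = (2 / 29)    [31 ≡ 2 mod 29]
  = -(1 / 29)    [29 ≡ 5 mod 8 ⇒ (2 / 29) = -1]
  = -1    [(1 / 29) = 1]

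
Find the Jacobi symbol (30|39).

0

Factor out 2: 30 = 2·15. Since 39 ≡ 7 (mod 8), (2|39) = +1. Now have (15|39).
Both 15 ≡ 3 and 39 ≡ 3 (mod 4), so reciprocity gives (15|39) = -(39|15). Reduce: 39 ≡ 9 (mod 15). Now have -(9|15).
9 ≡ 1 (mod 4), so quadratic reciprocity gives (9|15) = (15|9). Reduce: 15 ≡ 6 (mod 9). Now have -(6|9).
Factor out 2: 6 = 2·3. Since 9 ≡ 1 (mod 8), (2|9) = +1. Now have -(3|9).
9 ≡ 1 (mod 4), so quadratic reciprocity gives (3|9) = (9|3). Reduce: 9 ≡ 0 (mod 3). Now have -(0|3).
The numerator is now 0 with denominator 3 > 1: the symbol is 0.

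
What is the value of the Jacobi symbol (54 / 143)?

1

Factor out 2: 54 = 2·27. Since 143 ≡ 7 (mod 8), (2 / 143) = +1. Now have (27 / 143).
Both 27 ≡ 3 and 143 ≡ 3 (mod 4), so reciprocity gives (27 / 143) = -(143 / 27). Reduce: 143 ≡ 8 (mod 27). Now have -(8 / 27).
Factor out 2: 8 = 2^3. Since 27 ≡ 3 (mod 8), (2 / 27) = -1, and (2 / 27)^3 = -1. Now have (1 / 27).
(1 / 27) = 1. Collecting the sign factors: 1.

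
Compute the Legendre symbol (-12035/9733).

-1

(-12035/9733)
  = (7431/9733)    [-12035 ≡ 7431 mod 9733]
  = (9733/7431)    [QR: 9733 ≡ 1 mod 4, sign kept]
  = (2302/7431)    [9733 ≡ 2302 mod 7431]
  = (1151/7431)    [7431 ≡ 7 mod 8 ⇒ (2/7431) = +1]
  = -(7431/1151)    [QR: both ≡ 3 mod 4, sign flips]
  = -(525/1151)    [7431 ≡ 525 mod 1151]
  = -(1151/525)    [QR: 525 ≡ 1 mod 4, sign kept]
  = -(101/525)    [1151 ≡ 101 mod 525]
  = -(525/101)    [QR: 101 ≡ 1 mod 4, sign kept]
  = -(20/101)    [525 ≡ 20 mod 101]
  = -(5/101)    [101 ≡ 5 mod 8 ⇒ (2/101)^2 = +1]
  = -(101/5)    [QR: 5 ≡ 1 mod 4, sign kept]
  = -(1/5)    [101 ≡ 1 mod 5]
  = -1    [(1/5) = 1]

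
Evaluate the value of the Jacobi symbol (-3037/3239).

(-3037/3239)
  = (202/3239)    [-3037 ≡ 202 mod 3239]
  = (101/3239)    [3239 ≡ 7 mod 8 ⇒ (2/3239) = +1]
  = (3239/101)    [QR: 101 ≡ 1 mod 4, sign kept]
  = (7/101)    [3239 ≡ 7 mod 101]
  = (101/7)    [QR: 101 ≡ 1 mod 4, sign kept]
  = (3/7)    [101 ≡ 3 mod 7]
  = -(7/3)    [QR: both ≡ 3 mod 4, sign flips]
  = -(1/3)    [7 ≡ 1 mod 3]
  = -1    [(1/3) = 1]

-1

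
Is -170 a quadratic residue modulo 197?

no

Pull out -1: (-170|197) = (-1|197)·(170|197). Since 197 ≡ 1 (mod 4), (-1|197) = +1. Now have (170|197).
Factor out 2: 170 = 2·85. Since 197 ≡ 5 (mod 8), (2|197) = -1. Now have -(85|197).
85 ≡ 1 (mod 4), so quadratic reciprocity gives (85|197) = (197|85). Reduce: 197 ≡ 27 (mod 85). Now have -(27|85).
85 ≡ 1 (mod 4), so quadratic reciprocity gives (27|85) = (85|27). Reduce: 85 ≡ 4 (mod 27). Now have -(4|27).
Factor out 2: 4 = 2^2. Since 27 ≡ 3 (mod 8), (2|27) = -1, and (2|27)^2 = +1. Now have -(1|27).
(1|27) = 1. Collecting the sign factors: -1.
The Legendre symbol is -1, so x^2 ≡ -170 (mod 197) has no solution.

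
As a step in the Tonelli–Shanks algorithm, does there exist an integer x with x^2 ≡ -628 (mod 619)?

Reduce the numerator: -628 ≡ 610 (mod 619), so (-628/619) = (610/619).
Factor out 2: 610 = 2·305. Since 619 ≡ 3 (mod 8), (2/619) = -1. Now have -(305/619).
305 ≡ 1 (mod 4), so quadratic reciprocity gives (305/619) = (619/305). Reduce: 619 ≡ 9 (mod 305). Now have -(9/305).
9 ≡ 1 (mod 4), so quadratic reciprocity gives (9/305) = (305/9). Reduce: 305 ≡ 8 (mod 9). Now have -(8/9).
Factor out 2: 8 = 2^3. Since 9 ≡ 1 (mod 8), (2/9) = +1, and (2/9)^3 = +1. Now have -(1/9).
(1/9) = 1. Collecting the sign factors: -1.
(-628/619) = -1, and 619 is prime, so -628 is not a quadratic residue mod 619.

no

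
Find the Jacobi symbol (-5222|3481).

1

(-5222|3481)
  = (5222|3481)    [3481 ≡ 1 mod 4 ⇒ (-1|3481) = +1]
  = (1741|3481)    [5222 ≡ 1741 mod 3481]
  = (3481|1741)    [QR: 1741 ≡ 1 mod 4, sign kept]
  = (1740|1741)    [3481 ≡ 1740 mod 1741]
  = (435|1741)    [1741 ≡ 5 mod 8 ⇒ (2|1741)^2 = +1]
  = (1741|435)    [QR: 1741 ≡ 1 mod 4, sign kept]
  = (1|435)    [1741 ≡ 1 mod 435]
  = 1    [(1|435) = 1]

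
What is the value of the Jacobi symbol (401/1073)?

(401/1073)
  = (1073/401)    [QR: 401 ≡ 1 mod 4, sign kept]
  = (271/401)    [1073 ≡ 271 mod 401]
  = (401/271)    [QR: 401 ≡ 1 mod 4, sign kept]
  = (130/271)    [401 ≡ 130 mod 271]
  = (65/271)    [271 ≡ 7 mod 8 ⇒ (2/271) = +1]
  = (271/65)    [QR: 65 ≡ 1 mod 4, sign kept]
  = (11/65)    [271 ≡ 11 mod 65]
  = (65/11)    [QR: 65 ≡ 1 mod 4, sign kept]
  = (10/11)    [65 ≡ 10 mod 11]
  = -(5/11)    [11 ≡ 3 mod 8 ⇒ (2/11) = -1]
  = -(11/5)    [QR: 5 ≡ 1 mod 4, sign kept]
  = -(1/5)    [11 ≡ 1 mod 5]
  = -1    [(1/5) = 1]

-1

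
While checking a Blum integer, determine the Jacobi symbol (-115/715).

Pull out -1: (-115/715) = (-1/715)·(115/715). Since 715 ≡ 3 (mod 4), (-1/715) = -1. Now have -(115/715).
Both 115 ≡ 3 and 715 ≡ 3 (mod 4), so reciprocity gives (115/715) = -(715/115). Reduce: 715 ≡ 25 (mod 115). Now have (25/115).
25 ≡ 1 (mod 4), so quadratic reciprocity gives (25/115) = (115/25). Reduce: 115 ≡ 15 (mod 25). Now have (15/25).
25 ≡ 1 (mod 4), so quadratic reciprocity gives (15/25) = (25/15). Reduce: 25 ≡ 10 (mod 15). Now have (10/15).
Factor out 2: 10 = 2·5. Since 15 ≡ 7 (mod 8), (2/15) = +1. Now have (5/15).
5 ≡ 1 (mod 4), so quadratic reciprocity gives (5/15) = (15/5). Reduce: 15 ≡ 0 (mod 5). Now have (0/5).
The numerator is now 0 with denominator 5 > 1: the symbol is 0.

0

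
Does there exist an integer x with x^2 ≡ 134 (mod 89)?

yes

Reduce the numerator: 134 ≡ 45 (mod 89), so (134/89) = (45/89).
45 ≡ 1 (mod 4), so quadratic reciprocity gives (45/89) = (89/45). Reduce: 89 ≡ 44 (mod 45). Now have (44/45).
Factor out 2: 44 = 2^2·11. Since 45 ≡ 5 (mod 8), (2/45) = -1, and (2/45)^2 = +1. Now have (11/45).
45 ≡ 1 (mod 4), so quadratic reciprocity gives (11/45) = (45/11). Reduce: 45 ≡ 1 (mod 11). Now have (1/11).
(1/11) = 1. Collecting the sign factors: 1.
The Legendre symbol is 1, so x^2 ≡ 134 (mod 89) has solution.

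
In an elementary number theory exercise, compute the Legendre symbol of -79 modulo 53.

(-79|53)
  = (27|53)    [-79 ≡ 27 mod 53]
  = (53|27)    [QR: 53 ≡ 1 mod 4, sign kept]
  = (26|27)    [53 ≡ 26 mod 27]
  = -(13|27)    [27 ≡ 3 mod 8 ⇒ (2|27) = -1]
  = -(27|13)    [QR: 13 ≡ 1 mod 4, sign kept]
  = -(1|13)    [27 ≡ 1 mod 13]
  = -1    [(1|13) = 1]

-1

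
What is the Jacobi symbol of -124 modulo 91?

(-124/91)
  = (58/91)    [-124 ≡ 58 mod 91]
  = -(29/91)    [91 ≡ 3 mod 8 ⇒ (2/91) = -1]
  = -(91/29)    [QR: 29 ≡ 1 mod 4, sign kept]
  = -(4/29)    [91 ≡ 4 mod 29]
  = -(1/29)    [29 ≡ 5 mod 8 ⇒ (2/29)^2 = +1]
  = -1    [(1/29) = 1]

-1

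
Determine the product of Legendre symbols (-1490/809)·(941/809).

1

By multiplicativity, (-1490·941/809) = (-1490/809)·(941/809).
First factor (-1490/809):
(-1490/809)
  = (128/809)    [-1490 ≡ 128 mod 809]
  = (1/809)    [809 ≡ 1 mod 8 ⇒ (2/809)^7 = +1]
  = 1    [(1/809) = 1]
Second factor (941/809):
(941/809)
  = (132/809)    [941 ≡ 132 mod 809]
  = (33/809)    [809 ≡ 1 mod 8 ⇒ (2/809)^2 = +1]
  = (809/33)    [QR: 33 ≡ 1 mod 4, sign kept]
  = (17/33)    [809 ≡ 17 mod 33]
  = (33/17)    [QR: 17 ≡ 1 mod 4, sign kept]
  = (16/17)    [33 ≡ 16 mod 17]
  = (1/17)    [17 ≡ 1 mod 8 ⇒ (2/17)^4 = +1]
  = 1    [(1/17) = 1]
Product: (1)·(1) = 1.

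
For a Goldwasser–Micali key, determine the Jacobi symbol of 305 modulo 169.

(305|169)
  = (136|169)    [305 ≡ 136 mod 169]
  = (17|169)    [169 ≡ 1 mod 8 ⇒ (2|169)^3 = +1]
  = (169|17)    [QR: 17 ≡ 1 mod 4, sign kept]
  = (16|17)    [169 ≡ 16 mod 17]
  = (1|17)    [17 ≡ 1 mod 8 ⇒ (2|17)^4 = +1]
  = 1    [(1|17) = 1]

1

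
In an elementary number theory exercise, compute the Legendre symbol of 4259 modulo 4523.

1

Both 4259 ≡ 3 and 4523 ≡ 3 (mod 4), so reciprocity gives (4259/4523) = -(4523/4259). Reduce: 4523 ≡ 264 (mod 4259). Now have -(264/4259).
Factor out 2: 264 = 2^3·33. Since 4259 ≡ 3 (mod 8), (2/4259) = -1, and (2/4259)^3 = -1. Now have (33/4259).
33 ≡ 1 (mod 4), so quadratic reciprocity gives (33/4259) = (4259/33). Reduce: 4259 ≡ 2 (mod 33). Now have (2/33).
Factor out 2: 2 = 2. Since 33 ≡ 1 (mod 8), (2/33) = +1. Now have (1/33).
(1/33) = 1. Collecting the sign factors: 1.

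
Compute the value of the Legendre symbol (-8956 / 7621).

-1

(-8956 / 7621)
  = (6286 / 7621)    [-8956 ≡ 6286 mod 7621]
  = -(3143 / 7621)    [7621 ≡ 5 mod 8 ⇒ (2 / 7621) = -1]
  = -(7621 / 3143)    [QR: 7621 ≡ 1 mod 4, sign kept]
  = -(1335 / 3143)    [7621 ≡ 1335 mod 3143]
  = (3143 / 1335)    [QR: both ≡ 3 mod 4, sign flips]
  = (473 / 1335)    [3143 ≡ 473 mod 1335]
  = (1335 / 473)    [QR: 473 ≡ 1 mod 4, sign kept]
  = (389 / 473)    [1335 ≡ 389 mod 473]
  = (473 / 389)    [QR: 389 ≡ 1 mod 4, sign kept]
  = (84 / 389)    [473 ≡ 84 mod 389]
  = (21 / 389)    [389 ≡ 5 mod 8 ⇒ (2 / 389)^2 = +1]
  = (389 / 21)    [QR: 21 ≡ 1 mod 4, sign kept]
  = (11 / 21)    [389 ≡ 11 mod 21]
  = (21 / 11)    [QR: 21 ≡ 1 mod 4, sign kept]
  = (10 / 11)    [21 ≡ 10 mod 11]
  = -(5 / 11)    [11 ≡ 3 mod 8 ⇒ (2 / 11) = -1]
  = -(11 / 5)    [QR: 5 ≡ 1 mod 4, sign kept]
  = -(1 / 5)    [11 ≡ 1 mod 5]
  = -1    [(1 / 5) = 1]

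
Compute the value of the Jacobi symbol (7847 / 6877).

-1

Reduce the numerator: 7847 ≡ 970 (mod 6877), so (7847 / 6877) = (970 / 6877).
Factor out 2: 970 = 2·485. Since 6877 ≡ 5 (mod 8), (2 / 6877) = -1. Now have -(485 / 6877).
485 ≡ 1 (mod 4), so quadratic reciprocity gives (485 / 6877) = (6877 / 485). Reduce: 6877 ≡ 87 (mod 485). Now have -(87 / 485).
485 ≡ 1 (mod 4), so quadratic reciprocity gives (87 / 485) = (485 / 87). Reduce: 485 ≡ 50 (mod 87). Now have -(50 / 87).
Factor out 2: 50 = 2·25. Since 87 ≡ 7 (mod 8), (2 / 87) = +1. Now have -(25 / 87).
25 ≡ 1 (mod 4), so quadratic reciprocity gives (25 / 87) = (87 / 25). Reduce: 87 ≡ 12 (mod 25). Now have -(12 / 25).
Factor out 2: 12 = 2^2·3. Since 25 ≡ 1 (mod 8), (2 / 25) = +1, and (2 / 25)^2 = +1. Now have -(3 / 25).
25 ≡ 1 (mod 4), so quadratic reciprocity gives (3 / 25) = (25 / 3). Reduce: 25 ≡ 1 (mod 3). Now have -(1 / 3).
(1 / 3) = 1. Collecting the sign factors: -1.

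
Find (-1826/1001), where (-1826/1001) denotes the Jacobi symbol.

0

(-1826/1001)
  = (1826/1001)    [1001 ≡ 1 mod 4 ⇒ (-1/1001) = +1]
  = (825/1001)    [1826 ≡ 825 mod 1001]
  = (1001/825)    [QR: 825 ≡ 1 mod 4, sign kept]
  = (176/825)    [1001 ≡ 176 mod 825]
  = (11/825)    [825 ≡ 1 mod 8 ⇒ (2/825)^4 = +1]
  = (825/11)    [QR: 825 ≡ 1 mod 4, sign kept]
  = (0/11)    [825 ≡ 0 mod 11]
  = 0    [numerator 0, gcd > 1]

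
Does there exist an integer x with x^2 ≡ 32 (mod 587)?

Factor out 2: 32 = 2^5. Since 587 ≡ 3 (mod 8), (2/587) = -1, and (2/587)^5 = -1. Now have -(1/587).
(1/587) = 1. Collecting the sign factors: -1.
The Legendre symbol is -1, so x^2 ≡ 32 (mod 587) has no solution.

no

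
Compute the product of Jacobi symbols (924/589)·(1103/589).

By multiplicativity, (924·1103/589) = (924/589)·(1103/589).
First factor (924/589):
Reduce the numerator: 924 ≡ 335 (mod 589), so (924/589) = (335/589).
589 ≡ 1 (mod 4), so quadratic reciprocity gives (335/589) = (589/335). Reduce: 589 ≡ 254 (mod 335). Now have (254/335).
Factor out 2: 254 = 2·127. Since 335 ≡ 7 (mod 8), (2/335) = +1. Now have (127/335).
Both 127 ≡ 3 and 335 ≡ 3 (mod 4), so reciprocity gives (127/335) = -(335/127). Reduce: 335 ≡ 81 (mod 127). Now have -(81/127).
81 ≡ 1 (mod 4), so quadratic reciprocity gives (81/127) = (127/81). Reduce: 127 ≡ 46 (mod 81). Now have -(46/81).
Factor out 2: 46 = 2·23. Since 81 ≡ 1 (mod 8), (2/81) = +1. Now have -(23/81).
81 ≡ 1 (mod 4), so quadratic reciprocity gives (23/81) = (81/23). Reduce: 81 ≡ 12 (mod 23). Now have -(12/23).
Factor out 2: 12 = 2^2·3. Since 23 ≡ 7 (mod 8), (2/23) = +1, and (2/23)^2 = +1. Now have -(3/23).
Both 3 ≡ 3 and 23 ≡ 3 (mod 4), so reciprocity gives (3/23) = -(23/3). Reduce: 23 ≡ 2 (mod 3). Now have (2/3).
Factor out 2: 2 = 2. Since 3 ≡ 3 (mod 8), (2/3) = -1. Now have -(1/3).
(1/3) = 1. Collecting the sign factors: -1.
Second factor (1103/589):
Reduce the numerator: 1103 ≡ 514 (mod 589), so (1103/589) = (514/589).
Factor out 2: 514 = 2·257. Since 589 ≡ 5 (mod 8), (2/589) = -1. Now have -(257/589).
257 ≡ 1 (mod 4), so quadratic reciprocity gives (257/589) = (589/257). Reduce: 589 ≡ 75 (mod 257). Now have -(75/257).
257 ≡ 1 (mod 4), so quadratic reciprocity gives (75/257) = (257/75). Reduce: 257 ≡ 32 (mod 75). Now have -(32/75).
Factor out 2: 32 = 2^5. Since 75 ≡ 3 (mod 8), (2/75) = -1, and (2/75)^5 = -1. Now have (1/75).
(1/75) = 1. Collecting the sign factors: 1.
Product: (-1)·(1) = -1.

-1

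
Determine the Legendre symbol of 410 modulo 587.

-1

(410/587)
  = -(205/587)    [587 ≡ 3 mod 8 ⇒ (2/587) = -1]
  = -(587/205)    [QR: 205 ≡ 1 mod 4, sign kept]
  = -(177/205)    [587 ≡ 177 mod 205]
  = -(205/177)    [QR: 177 ≡ 1 mod 4, sign kept]
  = -(28/177)    [205 ≡ 28 mod 177]
  = -(7/177)    [177 ≡ 1 mod 8 ⇒ (2/177)^2 = +1]
  = -(177/7)    [QR: 177 ≡ 1 mod 4, sign kept]
  = -(2/7)    [177 ≡ 2 mod 7]
  = -(1/7)    [7 ≡ 7 mod 8 ⇒ (2/7) = +1]
  = -1    [(1/7) = 1]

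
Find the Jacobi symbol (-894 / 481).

-1

Reduce the numerator: -894 ≡ 68 (mod 481), so (-894 / 481) = (68 / 481).
Factor out 2: 68 = 2^2·17. Since 481 ≡ 1 (mod 8), (2 / 481) = +1, and (2 / 481)^2 = +1. Now have (17 / 481).
17 ≡ 1 (mod 4), so quadratic reciprocity gives (17 / 481) = (481 / 17). Reduce: 481 ≡ 5 (mod 17). Now have (5 / 17).
5 ≡ 1 (mod 4), so quadratic reciprocity gives (5 / 17) = (17 / 5). Reduce: 17 ≡ 2 (mod 5). Now have (2 / 5).
Factor out 2: 2 = 2. Since 5 ≡ 5 (mod 8), (2 / 5) = -1. Now have -(1 / 5).
(1 / 5) = 1. Collecting the sign factors: -1.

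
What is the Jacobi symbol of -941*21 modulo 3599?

1

By multiplicativity, (-941·21/3599) = (-941/3599)·(21/3599).
First factor (-941/3599):
(-941/3599)
  = (2658/3599)    [-941 ≡ 2658 mod 3599]
  = (1329/3599)    [3599 ≡ 7 mod 8 ⇒ (2/3599) = +1]
  = (3599/1329)    [QR: 1329 ≡ 1 mod 4, sign kept]
  = (941/1329)    [3599 ≡ 941 mod 1329]
  = (1329/941)    [QR: 941 ≡ 1 mod 4, sign kept]
  = (388/941)    [1329 ≡ 388 mod 941]
  = (97/941)    [941 ≡ 5 mod 8 ⇒ (2/941)^2 = +1]
  = (941/97)    [QR: 97 ≡ 1 mod 4, sign kept]
  = (68/97)    [941 ≡ 68 mod 97]
  = (17/97)    [97 ≡ 1 mod 8 ⇒ (2/97)^2 = +1]
  = (97/17)    [QR: 17 ≡ 1 mod 4, sign kept]
  = (12/17)    [97 ≡ 12 mod 17]
  = (3/17)    [17 ≡ 1 mod 8 ⇒ (2/17)^2 = +1]
  = (17/3)    [QR: 17 ≡ 1 mod 4, sign kept]
  = (2/3)    [17 ≡ 2 mod 3]
  = -(1/3)    [3 ≡ 3 mod 8 ⇒ (2/3) = -1]
  = -1    [(1/3) = 1]
Second factor (21/3599):
(21/3599)
  = (3599/21)    [QR: 21 ≡ 1 mod 4, sign kept]
  = (8/21)    [3599 ≡ 8 mod 21]
  = -(1/21)    [21 ≡ 5 mod 8 ⇒ (2/21)^3 = -1]
  = -1    [(1/21) = 1]
Product: (-1)·(-1) = 1.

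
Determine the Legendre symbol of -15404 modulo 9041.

1

(-15404 / 9041)
  = (2678 / 9041)    [-15404 ≡ 2678 mod 9041]
  = (1339 / 9041)    [9041 ≡ 1 mod 8 ⇒ (2 / 9041) = +1]
  = (9041 / 1339)    [QR: 9041 ≡ 1 mod 4, sign kept]
  = (1007 / 1339)    [9041 ≡ 1007 mod 1339]
  = -(1339 / 1007)    [QR: both ≡ 3 mod 4, sign flips]
  = -(332 / 1007)    [1339 ≡ 332 mod 1007]
  = -(83 / 1007)    [1007 ≡ 7 mod 8 ⇒ (2 / 1007)^2 = +1]
  = (1007 / 83)    [QR: both ≡ 3 mod 4, sign flips]
  = (11 / 83)    [1007 ≡ 11 mod 83]
  = -(83 / 11)    [QR: both ≡ 3 mod 4, sign flips]
  = -(6 / 11)    [83 ≡ 6 mod 11]
  = (3 / 11)    [11 ≡ 3 mod 8 ⇒ (2 / 11) = -1]
  = -(11 / 3)    [QR: both ≡ 3 mod 4, sign flips]
  = -(2 / 3)    [11 ≡ 2 mod 3]
  = (1 / 3)    [3 ≡ 3 mod 8 ⇒ (2 / 3) = -1]
  = 1    [(1 / 3) = 1]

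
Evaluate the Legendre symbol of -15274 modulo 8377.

1

Reduce the numerator: -15274 ≡ 1480 (mod 8377), so (-15274/8377) = (1480/8377).
Factor out 2: 1480 = 2^3·185. Since 8377 ≡ 1 (mod 8), (2/8377) = +1, and (2/8377)^3 = +1. Now have (185/8377).
185 ≡ 1 (mod 4), so quadratic reciprocity gives (185/8377) = (8377/185). Reduce: 8377 ≡ 52 (mod 185). Now have (52/185).
Factor out 2: 52 = 2^2·13. Since 185 ≡ 1 (mod 8), (2/185) = +1, and (2/185)^2 = +1. Now have (13/185).
13 ≡ 1 (mod 4), so quadratic reciprocity gives (13/185) = (185/13). Reduce: 185 ≡ 3 (mod 13). Now have (3/13).
13 ≡ 1 (mod 4), so quadratic reciprocity gives (3/13) = (13/3). Reduce: 13 ≡ 1 (mod 3). Now have (1/3).
(1/3) = 1. Collecting the sign factors: 1.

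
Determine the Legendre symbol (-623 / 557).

Reduce the numerator: -623 ≡ 491 (mod 557), so (-623 / 557) = (491 / 557).
557 ≡ 1 (mod 4), so quadratic reciprocity gives (491 / 557) = (557 / 491). Reduce: 557 ≡ 66 (mod 491). Now have (66 / 491).
Factor out 2: 66 = 2·33. Since 491 ≡ 3 (mod 8), (2 / 491) = -1. Now have -(33 / 491).
33 ≡ 1 (mod 4), so quadratic reciprocity gives (33 / 491) = (491 / 33). Reduce: 491 ≡ 29 (mod 33). Now have -(29 / 33).
29 ≡ 1 (mod 4), so quadratic reciprocity gives (29 / 33) = (33 / 29). Reduce: 33 ≡ 4 (mod 29). Now have -(4 / 29).
Factor out 2: 4 = 2^2. Since 29 ≡ 5 (mod 8), (2 / 29) = -1, and (2 / 29)^2 = +1. Now have -(1 / 29).
(1 / 29) = 1. Collecting the sign factors: -1.

-1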